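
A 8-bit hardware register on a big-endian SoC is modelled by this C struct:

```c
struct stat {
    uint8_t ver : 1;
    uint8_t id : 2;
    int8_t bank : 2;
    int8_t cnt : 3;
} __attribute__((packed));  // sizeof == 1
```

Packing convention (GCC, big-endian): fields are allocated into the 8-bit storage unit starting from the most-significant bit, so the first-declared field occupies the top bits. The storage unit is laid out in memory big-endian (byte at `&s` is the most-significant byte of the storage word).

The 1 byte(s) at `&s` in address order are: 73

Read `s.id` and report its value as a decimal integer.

[0]=0x73 (big-endian) → word 0x73
ver [7+:1] = (word>>7) & 0x1 = 0
id [5+:2] = (word>>5) & 0x3 = 3  ←
bank [3+:2] = (word>>3) & 0x3 = 2
cnt [0+:3] = (word>>0) & 0x7 = 3

3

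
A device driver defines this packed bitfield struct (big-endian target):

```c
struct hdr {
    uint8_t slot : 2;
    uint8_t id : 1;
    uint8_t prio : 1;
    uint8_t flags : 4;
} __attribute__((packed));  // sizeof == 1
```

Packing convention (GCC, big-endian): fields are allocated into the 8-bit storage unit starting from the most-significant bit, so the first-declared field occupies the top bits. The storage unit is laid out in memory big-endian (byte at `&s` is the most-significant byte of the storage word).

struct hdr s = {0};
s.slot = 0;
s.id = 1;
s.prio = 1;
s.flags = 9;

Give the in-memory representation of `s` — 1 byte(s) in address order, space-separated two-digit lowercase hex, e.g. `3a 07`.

slot (2b) val=0 bits=0x0 at bit 6: 0x00
id (1b) val=1 bits=0x1 at bit 5: 0x20
prio (1b) val=1 bits=0x1 at bit 4: 0x30
flags (4b) val=9 bits=0x9 at bit 0: 0x39
word = 0x39 → big-endian bytes:
  [0]=0x39

39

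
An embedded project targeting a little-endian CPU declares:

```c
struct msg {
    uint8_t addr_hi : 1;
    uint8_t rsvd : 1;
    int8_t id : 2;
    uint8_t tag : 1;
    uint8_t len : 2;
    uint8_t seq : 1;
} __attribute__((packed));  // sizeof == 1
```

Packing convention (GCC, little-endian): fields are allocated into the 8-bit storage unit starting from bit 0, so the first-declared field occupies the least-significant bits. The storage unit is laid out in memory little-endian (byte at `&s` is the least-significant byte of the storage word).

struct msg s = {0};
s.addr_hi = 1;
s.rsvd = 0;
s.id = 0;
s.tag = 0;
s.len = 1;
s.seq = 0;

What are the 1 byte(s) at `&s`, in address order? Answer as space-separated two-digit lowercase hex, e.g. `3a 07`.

addr_hi (1b) val=1 bits=0x1 at bit 0: 0x01
rsvd (1b) val=0 bits=0x0 at bit 1: 0x01
id (2b) val=0 bits=0x0 at bit 2: 0x01
tag (1b) val=0 bits=0x0 at bit 4: 0x01
len (2b) val=1 bits=0x1 at bit 5: 0x21
seq (1b) val=0 bits=0x0 at bit 7: 0x21
word = 0x21 → little-endian bytes:
  [0]=0x21

21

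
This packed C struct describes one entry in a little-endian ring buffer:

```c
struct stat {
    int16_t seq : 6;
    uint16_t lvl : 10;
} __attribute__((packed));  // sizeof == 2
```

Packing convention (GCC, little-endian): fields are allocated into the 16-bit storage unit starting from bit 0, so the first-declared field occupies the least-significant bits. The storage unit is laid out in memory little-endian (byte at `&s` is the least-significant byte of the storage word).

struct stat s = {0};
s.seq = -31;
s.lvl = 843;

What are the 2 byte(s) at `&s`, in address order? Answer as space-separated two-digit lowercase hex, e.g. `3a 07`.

seq (6b) val=-31 bits=0x21 at bit 0: 0x0021
lvl (10b) val=843 bits=0x34b at bit 6: 0xd2e1
word = 0xd2e1 → little-endian bytes:
  [0]=0xe1  [1]=0xd2

e1 d2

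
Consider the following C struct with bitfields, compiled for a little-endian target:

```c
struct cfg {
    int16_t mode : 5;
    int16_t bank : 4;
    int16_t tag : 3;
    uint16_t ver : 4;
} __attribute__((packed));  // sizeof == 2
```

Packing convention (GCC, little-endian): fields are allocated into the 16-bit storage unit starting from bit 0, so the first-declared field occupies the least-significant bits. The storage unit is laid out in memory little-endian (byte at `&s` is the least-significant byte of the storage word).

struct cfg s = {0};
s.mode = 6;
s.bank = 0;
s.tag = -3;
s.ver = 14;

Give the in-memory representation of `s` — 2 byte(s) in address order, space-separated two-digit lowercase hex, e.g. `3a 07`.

mode:5 = 6 → 0x6 << 0 → word 0x0006
bank:4 = 0 → 0x0 << 5 → word 0x0006
tag:3 = -3 → 0x5 << 9 → word 0x0a06
ver:4 = 14 → 0xe << 12 → word 0xea06
word = 0xea06 → little-endian bytes:
  [0]=0x06  [1]=0xea

06 ea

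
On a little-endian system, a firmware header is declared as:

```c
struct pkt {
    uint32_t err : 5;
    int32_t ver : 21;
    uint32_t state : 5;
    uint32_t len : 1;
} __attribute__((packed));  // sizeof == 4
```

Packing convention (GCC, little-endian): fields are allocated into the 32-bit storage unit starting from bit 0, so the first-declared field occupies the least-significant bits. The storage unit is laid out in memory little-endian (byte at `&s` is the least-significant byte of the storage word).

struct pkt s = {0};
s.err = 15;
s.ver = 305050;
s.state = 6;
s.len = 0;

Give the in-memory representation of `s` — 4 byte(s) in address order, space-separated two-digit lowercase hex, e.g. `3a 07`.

4f f3 94 18

err (5b) val=15 bits=0xf at bit 0: 0x0000000f
ver (21b) val=305050 bits=0x4a79a at bit 5: 0x0094f34f
state (5b) val=6 bits=0x6 at bit 26: 0x1894f34f
len (1b) val=0 bits=0x0 at bit 31: 0x1894f34f
word = 0x1894f34f → little-endian bytes:
  [0]=0x4f  [1]=0xf3  [2]=0x94  [3]=0x18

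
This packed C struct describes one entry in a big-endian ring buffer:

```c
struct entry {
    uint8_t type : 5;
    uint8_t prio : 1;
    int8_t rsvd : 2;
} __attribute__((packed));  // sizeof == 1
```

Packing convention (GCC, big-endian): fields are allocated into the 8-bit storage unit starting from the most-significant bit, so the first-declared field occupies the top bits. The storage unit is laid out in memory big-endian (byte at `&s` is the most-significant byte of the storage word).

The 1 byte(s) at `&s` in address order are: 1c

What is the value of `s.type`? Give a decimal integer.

3

[0]=0x1c (big-endian) → word 0x1c
type [3+:5] = (word>>3) & 0x1f = 3  ←
prio [2+:1] = (word>>2) & 0x1 = 1
rsvd [0+:2] = (word>>0) & 0x3 = 0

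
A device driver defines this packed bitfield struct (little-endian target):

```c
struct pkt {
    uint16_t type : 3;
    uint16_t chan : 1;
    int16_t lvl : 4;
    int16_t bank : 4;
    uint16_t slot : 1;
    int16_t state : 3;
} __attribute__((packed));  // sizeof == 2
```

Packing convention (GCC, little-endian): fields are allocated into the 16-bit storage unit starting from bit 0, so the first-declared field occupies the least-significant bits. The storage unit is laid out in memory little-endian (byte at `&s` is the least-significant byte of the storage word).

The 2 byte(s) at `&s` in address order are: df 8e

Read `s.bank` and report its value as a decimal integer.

[0]=0xdf [1]=0x8e (little-endian) → word 0x8edf
type:3 @ bit 0 → (0x8edf>>0)&0x7 = 0x7
chan:1 @ bit 3 → (0x8edf>>3)&0x1 = 0x1
lvl:4 @ bit 4 → (0x8edf>>4)&0xf = 0xd
bank:4 @ bit 8 → (0x8edf>>8)&0xf = 0xe  ←
slot:1 @ bit 12 → (0x8edf>>12)&0x1 = 0x0
state:3 @ bit 13 → (0x8edf>>13)&0x7 = 0x4
bank signed 4b, MSB=1: 14 - 16 = -2

-2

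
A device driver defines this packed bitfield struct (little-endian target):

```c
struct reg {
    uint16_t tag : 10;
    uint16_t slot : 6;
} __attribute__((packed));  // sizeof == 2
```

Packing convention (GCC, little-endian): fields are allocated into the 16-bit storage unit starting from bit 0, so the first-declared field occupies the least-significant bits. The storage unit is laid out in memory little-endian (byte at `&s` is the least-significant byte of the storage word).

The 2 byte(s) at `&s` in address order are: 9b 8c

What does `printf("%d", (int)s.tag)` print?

[0]=0x9b [1]=0x8c (little-endian) → word 0x8c9b
tag:10 @ bit 0 → (0x8c9b>>0)&0x3ff = 0x9b  ←
slot:6 @ bit 10 → (0x8c9b>>10)&0x3f = 0x23

155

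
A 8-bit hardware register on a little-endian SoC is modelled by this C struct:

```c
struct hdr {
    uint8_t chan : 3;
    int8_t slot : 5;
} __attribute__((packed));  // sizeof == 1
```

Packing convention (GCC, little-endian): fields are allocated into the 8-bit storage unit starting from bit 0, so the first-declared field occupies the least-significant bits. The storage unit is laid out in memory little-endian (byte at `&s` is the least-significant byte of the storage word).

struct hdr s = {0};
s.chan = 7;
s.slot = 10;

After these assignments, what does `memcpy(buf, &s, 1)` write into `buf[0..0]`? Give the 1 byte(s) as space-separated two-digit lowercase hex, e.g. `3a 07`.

chan (3b) val=7 bits=0x7 at bit 0: 0x07
slot (5b) val=10 bits=0xa at bit 3: 0x57
word = 0x57 → little-endian bytes:
  [0]=0x57

57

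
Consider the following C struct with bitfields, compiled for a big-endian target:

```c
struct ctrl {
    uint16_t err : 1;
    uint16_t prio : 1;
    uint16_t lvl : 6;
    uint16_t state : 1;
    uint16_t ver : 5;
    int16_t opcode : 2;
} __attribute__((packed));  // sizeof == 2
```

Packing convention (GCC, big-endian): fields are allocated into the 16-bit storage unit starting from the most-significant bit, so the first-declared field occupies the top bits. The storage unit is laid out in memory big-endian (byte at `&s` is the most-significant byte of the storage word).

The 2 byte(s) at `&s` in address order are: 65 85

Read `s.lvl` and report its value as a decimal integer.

[0]=0x65 [1]=0x85 (big-endian) → word 0x6585
err:1 @ bit 15 → (0x6585>>15)&0x1 = 0x0
prio:1 @ bit 14 → (0x6585>>14)&0x1 = 0x1
lvl:6 @ bit 8 → (0x6585>>8)&0x3f = 0x25  ←
state:1 @ bit 7 → (0x6585>>7)&0x1 = 0x1
ver:5 @ bit 2 → (0x6585>>2)&0x1f = 0x1
opcode:2 @ bit 0 → (0x6585>>0)&0x3 = 0x1

37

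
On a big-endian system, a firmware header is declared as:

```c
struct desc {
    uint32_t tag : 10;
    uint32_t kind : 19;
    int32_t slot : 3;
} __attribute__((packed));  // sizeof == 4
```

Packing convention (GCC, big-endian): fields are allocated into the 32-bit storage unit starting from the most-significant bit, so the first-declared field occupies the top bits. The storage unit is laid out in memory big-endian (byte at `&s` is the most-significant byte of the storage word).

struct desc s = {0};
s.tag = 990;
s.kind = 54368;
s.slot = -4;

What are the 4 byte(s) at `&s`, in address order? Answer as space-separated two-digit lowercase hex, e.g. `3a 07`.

f7 86 a3 04

[22+:10] tag=990 & 0x3ff = 0x3de; word=0xf7800000
[3+:19] kind=54368 & 0x7ffff = 0xd460; word=0xf786a300
[0+:3] slot=-4 & 0x7 = 0x4; word=0xf786a304
word = 0xf786a304 → big-endian bytes:
  [0]=0xf7  [1]=0x86  [2]=0xa3  [3]=0x04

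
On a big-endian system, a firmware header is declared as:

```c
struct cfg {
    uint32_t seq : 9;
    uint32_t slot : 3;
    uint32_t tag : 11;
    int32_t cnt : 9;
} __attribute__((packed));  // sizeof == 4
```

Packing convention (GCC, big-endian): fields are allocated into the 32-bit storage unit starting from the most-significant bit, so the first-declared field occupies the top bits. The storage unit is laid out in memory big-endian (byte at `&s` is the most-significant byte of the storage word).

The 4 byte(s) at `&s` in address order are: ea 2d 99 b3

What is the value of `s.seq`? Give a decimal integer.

468

[0]=0xea [1]=0x2d [2]=0x99 [3]=0xb3 (big-endian) → word 0xea2d99b3
seq:9 @ bit 23 → (0xea2d99b3>>23)&0x1ff = 0x1d4  ←
slot:3 @ bit 20 → (0xea2d99b3>>20)&0x7 = 0x2
tag:11 @ bit 9 → (0xea2d99b3>>9)&0x7ff = 0x6cc
cnt:9 @ bit 0 → (0xea2d99b3>>0)&0x1ff = 0x1b3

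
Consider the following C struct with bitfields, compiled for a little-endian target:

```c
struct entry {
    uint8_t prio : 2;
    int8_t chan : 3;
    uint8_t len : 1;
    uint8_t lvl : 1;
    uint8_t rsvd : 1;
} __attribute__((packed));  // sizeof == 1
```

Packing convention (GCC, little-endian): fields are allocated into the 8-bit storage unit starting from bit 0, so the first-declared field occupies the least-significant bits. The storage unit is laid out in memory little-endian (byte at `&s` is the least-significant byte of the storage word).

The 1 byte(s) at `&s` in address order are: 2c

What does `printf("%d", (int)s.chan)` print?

3

[0]=0x2c (little-endian) → word 0x2c
prio:2 @ bit 0 → (0x2c>>0)&0x3 = 0x0
chan:3 @ bit 2 → (0x2c>>2)&0x7 = 0x3  ←
len:1 @ bit 5 → (0x2c>>5)&0x1 = 0x1
lvl:1 @ bit 6 → (0x2c>>6)&0x1 = 0x0
rsvd:1 @ bit 7 → (0x2c>>7)&0x1 = 0x0
chan signed 3b, MSB=0: value = 3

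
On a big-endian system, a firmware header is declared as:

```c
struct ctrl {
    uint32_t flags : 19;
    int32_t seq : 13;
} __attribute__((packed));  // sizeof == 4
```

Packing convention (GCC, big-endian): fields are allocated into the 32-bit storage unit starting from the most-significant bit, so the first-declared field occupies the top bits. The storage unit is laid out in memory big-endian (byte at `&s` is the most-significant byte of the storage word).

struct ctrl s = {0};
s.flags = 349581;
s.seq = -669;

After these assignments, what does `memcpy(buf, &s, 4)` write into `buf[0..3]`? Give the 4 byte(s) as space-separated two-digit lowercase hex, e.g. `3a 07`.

aa b1 bd 63

flags (19b) val=349581 bits=0x5558d at bit 13: 0xaab1a000
seq (13b) val=-669 bits=0x1d63 at bit 0: 0xaab1bd63
word = 0xaab1bd63 → big-endian bytes:
  [0]=0xaa  [1]=0xb1  [2]=0xbd  [3]=0x63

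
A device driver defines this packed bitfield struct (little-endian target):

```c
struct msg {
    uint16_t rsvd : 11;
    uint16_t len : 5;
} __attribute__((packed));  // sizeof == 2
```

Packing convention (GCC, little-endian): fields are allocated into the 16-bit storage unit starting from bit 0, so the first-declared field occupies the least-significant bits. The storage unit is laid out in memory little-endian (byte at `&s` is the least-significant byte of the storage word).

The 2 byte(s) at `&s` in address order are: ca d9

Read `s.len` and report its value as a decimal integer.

[0]=0xca [1]=0xd9 (little-endian) → word 0xd9ca
rsvd [0+:11] = (word>>0) & 0x7ff = 458
len [11+:5] = (word>>11) & 0x1f = 27  ←

27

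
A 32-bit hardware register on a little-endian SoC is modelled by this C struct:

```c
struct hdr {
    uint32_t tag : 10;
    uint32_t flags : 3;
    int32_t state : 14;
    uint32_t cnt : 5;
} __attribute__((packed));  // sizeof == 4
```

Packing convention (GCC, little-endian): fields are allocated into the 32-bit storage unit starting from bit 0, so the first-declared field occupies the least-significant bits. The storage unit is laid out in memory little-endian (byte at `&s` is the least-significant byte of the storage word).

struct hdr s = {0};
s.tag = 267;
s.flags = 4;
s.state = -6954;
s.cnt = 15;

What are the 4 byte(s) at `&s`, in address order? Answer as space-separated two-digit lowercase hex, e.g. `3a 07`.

[0+:10] tag=267 & 0x3ff = 0x10b; word=0x0000010b
[10+:3] flags=4 & 0x7 = 0x4; word=0x0000110b
[13+:14] state=-6954 & 0x3fff = 0x24d6; word=0x049ad10b
[27+:5] cnt=15 & 0x1f = 0xf; word=0x7c9ad10b
word = 0x7c9ad10b → little-endian bytes:
  [0]=0x0b  [1]=0xd1  [2]=0x9a  [3]=0x7c

0b d1 9a 7c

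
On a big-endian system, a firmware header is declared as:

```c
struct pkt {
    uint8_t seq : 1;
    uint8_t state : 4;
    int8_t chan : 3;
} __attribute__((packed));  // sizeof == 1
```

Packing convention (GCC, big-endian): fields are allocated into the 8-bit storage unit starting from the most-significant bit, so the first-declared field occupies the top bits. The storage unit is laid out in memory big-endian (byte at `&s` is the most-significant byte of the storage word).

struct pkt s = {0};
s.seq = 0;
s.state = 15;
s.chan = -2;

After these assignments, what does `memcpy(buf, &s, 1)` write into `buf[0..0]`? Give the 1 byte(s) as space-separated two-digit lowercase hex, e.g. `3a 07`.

7e

seq:1 = 0 → 0x0 << 7 → word 0x00
state:4 = 15 → 0xf << 3 → word 0x78
chan:3 = -2 → 0x6 << 0 → word 0x7e
word = 0x7e → big-endian bytes:
  [0]=0x7e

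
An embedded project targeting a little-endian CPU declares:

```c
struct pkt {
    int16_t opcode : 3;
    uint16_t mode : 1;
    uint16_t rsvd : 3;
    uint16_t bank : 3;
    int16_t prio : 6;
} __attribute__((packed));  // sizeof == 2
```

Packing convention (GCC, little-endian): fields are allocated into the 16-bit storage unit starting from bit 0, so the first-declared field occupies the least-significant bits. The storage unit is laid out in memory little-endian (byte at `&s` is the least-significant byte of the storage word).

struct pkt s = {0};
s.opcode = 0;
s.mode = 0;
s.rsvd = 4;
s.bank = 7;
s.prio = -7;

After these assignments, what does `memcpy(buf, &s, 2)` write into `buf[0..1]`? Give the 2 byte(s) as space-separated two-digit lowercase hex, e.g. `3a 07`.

[0+:3] opcode=0 & 0x7 = 0x0; word=0x0000
[3+:1] mode=0 & 0x1 = 0x0; word=0x0000
[4+:3] rsvd=4 & 0x7 = 0x4; word=0x0040
[7+:3] bank=7 & 0x7 = 0x7; word=0x03c0
[10+:6] prio=-7 & 0x3f = 0x39; word=0xe7c0
word = 0xe7c0 → little-endian bytes:
  [0]=0xc0  [1]=0xe7

c0 e7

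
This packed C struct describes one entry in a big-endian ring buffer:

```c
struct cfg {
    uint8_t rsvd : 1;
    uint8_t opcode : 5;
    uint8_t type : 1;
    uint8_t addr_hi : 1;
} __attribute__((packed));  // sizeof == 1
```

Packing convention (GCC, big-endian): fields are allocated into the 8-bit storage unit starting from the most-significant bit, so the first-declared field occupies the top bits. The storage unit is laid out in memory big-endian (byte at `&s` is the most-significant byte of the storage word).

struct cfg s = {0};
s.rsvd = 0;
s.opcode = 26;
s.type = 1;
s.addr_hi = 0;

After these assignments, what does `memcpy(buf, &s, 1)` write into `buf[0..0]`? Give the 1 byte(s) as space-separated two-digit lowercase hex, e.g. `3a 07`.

6a

[7+:1] rsvd=0 & 0x1 = 0x0; word=0x00
[2+:5] opcode=26 & 0x1f = 0x1a; word=0x68
[1+:1] type=1 & 0x1 = 0x1; word=0x6a
[0+:1] addr_hi=0 & 0x1 = 0x0; word=0x6a
word = 0x6a → big-endian bytes:
  [0]=0x6a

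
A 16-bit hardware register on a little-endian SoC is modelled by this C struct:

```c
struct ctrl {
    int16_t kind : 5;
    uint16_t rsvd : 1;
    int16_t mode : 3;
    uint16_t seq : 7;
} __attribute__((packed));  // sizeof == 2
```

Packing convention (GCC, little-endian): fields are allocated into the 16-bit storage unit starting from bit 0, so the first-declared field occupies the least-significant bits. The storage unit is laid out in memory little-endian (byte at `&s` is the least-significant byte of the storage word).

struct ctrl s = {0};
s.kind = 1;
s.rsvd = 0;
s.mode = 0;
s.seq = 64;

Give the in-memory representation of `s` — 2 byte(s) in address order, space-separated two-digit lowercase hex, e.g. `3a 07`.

01 80

kind:5 = 1 → 0x1 << 0 → word 0x0001
rsvd:1 = 0 → 0x0 << 5 → word 0x0001
mode:3 = 0 → 0x0 << 6 → word 0x0001
seq:7 = 64 → 0x40 << 9 → word 0x8001
word = 0x8001 → little-endian bytes:
  [0]=0x01  [1]=0x80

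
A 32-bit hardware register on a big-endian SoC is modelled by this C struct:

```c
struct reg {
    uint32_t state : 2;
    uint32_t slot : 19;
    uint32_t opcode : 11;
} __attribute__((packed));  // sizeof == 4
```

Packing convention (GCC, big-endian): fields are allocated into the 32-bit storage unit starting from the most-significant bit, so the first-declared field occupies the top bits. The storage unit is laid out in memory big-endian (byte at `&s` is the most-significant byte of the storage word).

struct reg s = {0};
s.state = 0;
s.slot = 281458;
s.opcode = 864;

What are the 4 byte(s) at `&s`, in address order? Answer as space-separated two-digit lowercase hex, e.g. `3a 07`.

22 5b 93 60

[30+:2] state=0 & 0x3 = 0x0; word=0x00000000
[11+:19] slot=281458 & 0x7ffff = 0x44b72; word=0x225b9000
[0+:11] opcode=864 & 0x7ff = 0x360; word=0x225b9360
word = 0x225b9360 → big-endian bytes:
  [0]=0x22  [1]=0x5b  [2]=0x93  [3]=0x60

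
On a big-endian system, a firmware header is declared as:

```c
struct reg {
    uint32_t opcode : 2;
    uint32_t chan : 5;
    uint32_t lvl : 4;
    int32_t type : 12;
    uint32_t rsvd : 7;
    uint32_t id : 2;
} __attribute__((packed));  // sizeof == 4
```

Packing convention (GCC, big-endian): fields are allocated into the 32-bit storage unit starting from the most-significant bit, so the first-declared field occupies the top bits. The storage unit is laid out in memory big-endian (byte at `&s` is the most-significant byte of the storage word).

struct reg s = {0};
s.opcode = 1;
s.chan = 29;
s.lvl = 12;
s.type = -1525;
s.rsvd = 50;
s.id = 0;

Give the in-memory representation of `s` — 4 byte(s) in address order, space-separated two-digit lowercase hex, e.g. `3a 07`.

opcode (2b) val=1 bits=0x1 at bit 30: 0x40000000
chan (5b) val=29 bits=0x1d at bit 25: 0x7a000000
lvl (4b) val=12 bits=0xc at bit 21: 0x7b800000
type (12b) val=-1525 bits=0xa0b at bit 9: 0x7b941600
rsvd (7b) val=50 bits=0x32 at bit 2: 0x7b9416c8
id (2b) val=0 bits=0x0 at bit 0: 0x7b9416c8
word = 0x7b9416c8 → big-endian bytes:
  [0]=0x7b  [1]=0x94  [2]=0x16  [3]=0xc8

7b 94 16 c8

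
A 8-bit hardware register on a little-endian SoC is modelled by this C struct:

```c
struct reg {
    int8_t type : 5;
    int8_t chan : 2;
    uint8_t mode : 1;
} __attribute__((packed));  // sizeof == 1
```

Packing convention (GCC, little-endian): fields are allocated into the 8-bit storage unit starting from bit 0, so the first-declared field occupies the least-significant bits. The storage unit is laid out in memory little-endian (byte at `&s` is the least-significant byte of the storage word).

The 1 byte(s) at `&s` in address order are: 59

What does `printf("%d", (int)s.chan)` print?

[0]=0x59 (little-endian) → word 0x59
type:5 @ bit 0 → (0x59>>0)&0x1f = 0x19
chan:2 @ bit 5 → (0x59>>5)&0x3 = 0x2  ←
mode:1 @ bit 7 → (0x59>>7)&0x1 = 0x0
chan signed 2b, MSB=1: 2 - 4 = -2

-2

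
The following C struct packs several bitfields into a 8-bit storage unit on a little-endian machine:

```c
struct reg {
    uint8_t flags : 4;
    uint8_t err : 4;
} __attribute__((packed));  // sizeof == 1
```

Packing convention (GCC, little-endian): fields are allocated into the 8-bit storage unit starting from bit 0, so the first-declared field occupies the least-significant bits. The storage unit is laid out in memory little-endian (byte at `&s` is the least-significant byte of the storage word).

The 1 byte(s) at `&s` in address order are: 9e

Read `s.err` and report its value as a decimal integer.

9

[0]=0x9e (little-endian) → word 0x9e
flags:4 @ bit 0 → (0x9e>>0)&0xf = 0xe
err:4 @ bit 4 → (0x9e>>4)&0xf = 0x9  ←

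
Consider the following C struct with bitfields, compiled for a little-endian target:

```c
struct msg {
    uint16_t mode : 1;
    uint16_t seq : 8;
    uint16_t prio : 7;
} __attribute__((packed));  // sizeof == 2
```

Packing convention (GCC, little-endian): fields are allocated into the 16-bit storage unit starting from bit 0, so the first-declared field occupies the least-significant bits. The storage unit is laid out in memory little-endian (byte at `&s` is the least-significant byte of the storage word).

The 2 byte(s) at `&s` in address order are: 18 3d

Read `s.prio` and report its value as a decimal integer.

[0]=0x18 [1]=0x3d (little-endian) → word 0x3d18
mode:1 @ bit 0 → (0x3d18>>0)&0x1 = 0x0
seq:8 @ bit 1 → (0x3d18>>1)&0xff = 0x8c
prio:7 @ bit 9 → (0x3d18>>9)&0x7f = 0x1e  ←

30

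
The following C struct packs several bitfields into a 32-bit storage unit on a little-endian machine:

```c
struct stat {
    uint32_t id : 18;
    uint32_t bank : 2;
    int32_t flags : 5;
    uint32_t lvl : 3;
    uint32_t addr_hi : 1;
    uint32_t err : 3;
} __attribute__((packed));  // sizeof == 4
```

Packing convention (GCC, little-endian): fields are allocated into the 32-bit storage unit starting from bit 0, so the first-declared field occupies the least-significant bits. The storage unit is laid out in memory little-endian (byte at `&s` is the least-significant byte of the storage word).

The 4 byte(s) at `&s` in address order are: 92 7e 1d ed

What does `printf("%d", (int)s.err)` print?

7

[0]=0x92 [1]=0x7e [2]=0x1d [3]=0xed (little-endian) → word 0xed1d7e92
id [0+:18] = (word>>0) & 0x3ffff = 97938
bank [18+:2] = (word>>18) & 0x3 = 3
flags [20+:5] = (word>>20) & 0x1f = 17
lvl [25+:3] = (word>>25) & 0x7 = 6
addr_hi [28+:1] = (word>>28) & 0x1 = 0
err [29+:3] = (word>>29) & 0x7 = 7  ←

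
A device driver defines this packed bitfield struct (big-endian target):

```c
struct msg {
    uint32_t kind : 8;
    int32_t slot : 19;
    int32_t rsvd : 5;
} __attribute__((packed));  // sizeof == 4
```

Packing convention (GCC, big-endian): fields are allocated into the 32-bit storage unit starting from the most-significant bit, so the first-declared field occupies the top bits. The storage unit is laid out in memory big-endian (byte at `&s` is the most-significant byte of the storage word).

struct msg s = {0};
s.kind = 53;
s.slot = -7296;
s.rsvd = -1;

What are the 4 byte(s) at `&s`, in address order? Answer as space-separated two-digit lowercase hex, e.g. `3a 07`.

35 fc 70 1f

kind (8b) val=53 bits=0x35 at bit 24: 0x35000000
slot (19b) val=-7296 bits=0x7e380 at bit 5: 0x35fc7000
rsvd (5b) val=-1 bits=0x1f at bit 0: 0x35fc701f
word = 0x35fc701f → big-endian bytes:
  [0]=0x35  [1]=0xfc  [2]=0x70  [3]=0x1f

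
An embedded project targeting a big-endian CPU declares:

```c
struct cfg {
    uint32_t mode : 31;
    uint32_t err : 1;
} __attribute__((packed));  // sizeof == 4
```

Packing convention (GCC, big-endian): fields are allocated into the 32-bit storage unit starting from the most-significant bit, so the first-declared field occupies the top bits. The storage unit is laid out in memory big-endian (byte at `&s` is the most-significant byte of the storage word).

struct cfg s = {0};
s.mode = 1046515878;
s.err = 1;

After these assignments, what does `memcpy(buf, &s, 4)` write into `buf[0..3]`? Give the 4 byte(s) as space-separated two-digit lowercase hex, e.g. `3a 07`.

mode:31 = 1046515878 → 0x3e6090a6 << 1 → word 0x7cc1214c
err:1 = 1 → 0x1 << 0 → word 0x7cc1214d
word = 0x7cc1214d → big-endian bytes:
  [0]=0x7c  [1]=0xc1  [2]=0x21  [3]=0x4d

7c c1 21 4d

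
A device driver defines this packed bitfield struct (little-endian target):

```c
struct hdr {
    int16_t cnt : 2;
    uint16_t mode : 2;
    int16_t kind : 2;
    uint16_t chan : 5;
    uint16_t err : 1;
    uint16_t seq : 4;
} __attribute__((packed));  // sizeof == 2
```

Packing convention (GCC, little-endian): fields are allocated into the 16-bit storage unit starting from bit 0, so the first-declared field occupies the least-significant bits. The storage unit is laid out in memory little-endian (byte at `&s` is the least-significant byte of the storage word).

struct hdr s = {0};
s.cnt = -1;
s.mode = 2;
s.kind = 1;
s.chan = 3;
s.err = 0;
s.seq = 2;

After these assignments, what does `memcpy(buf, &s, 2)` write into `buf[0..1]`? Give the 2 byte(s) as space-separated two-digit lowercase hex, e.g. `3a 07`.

db 20

[0+:2] cnt=-1 & 0x3 = 0x3; word=0x0003
[2+:2] mode=2 & 0x3 = 0x2; word=0x000b
[4+:2] kind=1 & 0x3 = 0x1; word=0x001b
[6+:5] chan=3 & 0x1f = 0x3; word=0x00db
[11+:1] err=0 & 0x1 = 0x0; word=0x00db
[12+:4] seq=2 & 0xf = 0x2; word=0x20db
word = 0x20db → little-endian bytes:
  [0]=0xdb  [1]=0x20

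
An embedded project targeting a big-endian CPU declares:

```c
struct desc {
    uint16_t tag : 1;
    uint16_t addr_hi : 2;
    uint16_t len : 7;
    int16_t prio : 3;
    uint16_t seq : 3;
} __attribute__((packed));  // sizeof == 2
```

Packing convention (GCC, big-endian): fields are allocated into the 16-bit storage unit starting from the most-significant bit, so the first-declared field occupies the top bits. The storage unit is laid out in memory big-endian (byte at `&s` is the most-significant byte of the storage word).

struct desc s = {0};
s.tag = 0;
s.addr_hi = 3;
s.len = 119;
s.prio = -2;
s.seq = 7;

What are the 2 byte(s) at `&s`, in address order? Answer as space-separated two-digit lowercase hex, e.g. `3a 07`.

tag (1b) val=0 bits=0x0 at bit 15: 0x0000
addr_hi (2b) val=3 bits=0x3 at bit 13: 0x6000
len (7b) val=119 bits=0x77 at bit 6: 0x7dc0
prio (3b) val=-2 bits=0x6 at bit 3: 0x7df0
seq (3b) val=7 bits=0x7 at bit 0: 0x7df7
word = 0x7df7 → big-endian bytes:
  [0]=0x7d  [1]=0xf7

7d f7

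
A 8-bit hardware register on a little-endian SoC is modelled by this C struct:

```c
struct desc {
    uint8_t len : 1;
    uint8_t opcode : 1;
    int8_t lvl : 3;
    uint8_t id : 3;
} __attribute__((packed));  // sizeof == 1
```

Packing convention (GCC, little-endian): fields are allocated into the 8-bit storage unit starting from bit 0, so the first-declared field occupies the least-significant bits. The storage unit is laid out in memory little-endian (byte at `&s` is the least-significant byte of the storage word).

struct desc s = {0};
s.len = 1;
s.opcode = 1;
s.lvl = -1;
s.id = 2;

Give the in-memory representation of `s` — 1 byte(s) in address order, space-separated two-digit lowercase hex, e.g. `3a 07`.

len:1 = 1 → 0x1 << 0 → word 0x01
opcode:1 = 1 → 0x1 << 1 → word 0x03
lvl:3 = -1 → 0x7 << 2 → word 0x1f
id:3 = 2 → 0x2 << 5 → word 0x5f
word = 0x5f → little-endian bytes:
  [0]=0x5f

5f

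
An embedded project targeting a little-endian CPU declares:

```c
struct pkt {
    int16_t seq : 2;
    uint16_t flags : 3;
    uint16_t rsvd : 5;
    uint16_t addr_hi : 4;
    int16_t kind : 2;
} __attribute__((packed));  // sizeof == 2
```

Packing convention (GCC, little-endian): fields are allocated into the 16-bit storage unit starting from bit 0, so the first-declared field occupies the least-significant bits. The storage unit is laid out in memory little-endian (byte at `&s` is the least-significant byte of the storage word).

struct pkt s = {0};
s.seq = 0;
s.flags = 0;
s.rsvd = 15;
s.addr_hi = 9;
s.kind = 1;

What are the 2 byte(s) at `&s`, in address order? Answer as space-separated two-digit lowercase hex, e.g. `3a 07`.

e0 65

seq (2b) val=0 bits=0x0 at bit 0: 0x0000
flags (3b) val=0 bits=0x0 at bit 2: 0x0000
rsvd (5b) val=15 bits=0xf at bit 5: 0x01e0
addr_hi (4b) val=9 bits=0x9 at bit 10: 0x25e0
kind (2b) val=1 bits=0x1 at bit 14: 0x65e0
word = 0x65e0 → little-endian bytes:
  [0]=0xe0  [1]=0x65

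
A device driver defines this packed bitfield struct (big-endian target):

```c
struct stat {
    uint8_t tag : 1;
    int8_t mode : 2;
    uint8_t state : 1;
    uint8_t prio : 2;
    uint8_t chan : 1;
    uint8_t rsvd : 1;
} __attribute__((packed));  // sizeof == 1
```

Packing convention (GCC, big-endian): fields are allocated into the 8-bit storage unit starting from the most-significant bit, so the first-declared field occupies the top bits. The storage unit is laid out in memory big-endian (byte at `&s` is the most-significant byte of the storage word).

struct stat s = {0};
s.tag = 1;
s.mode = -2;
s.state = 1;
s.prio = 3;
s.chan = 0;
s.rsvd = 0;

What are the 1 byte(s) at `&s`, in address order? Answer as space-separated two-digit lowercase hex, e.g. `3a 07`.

[7+:1] tag=1 & 0x1 = 0x1; word=0x80
[5+:2] mode=-2 & 0x3 = 0x2; word=0xc0
[4+:1] state=1 & 0x1 = 0x1; word=0xd0
[2+:2] prio=3 & 0x3 = 0x3; word=0xdc
[1+:1] chan=0 & 0x1 = 0x0; word=0xdc
[0+:1] rsvd=0 & 0x1 = 0x0; word=0xdc
word = 0xdc → big-endian bytes:
  [0]=0xdc

dc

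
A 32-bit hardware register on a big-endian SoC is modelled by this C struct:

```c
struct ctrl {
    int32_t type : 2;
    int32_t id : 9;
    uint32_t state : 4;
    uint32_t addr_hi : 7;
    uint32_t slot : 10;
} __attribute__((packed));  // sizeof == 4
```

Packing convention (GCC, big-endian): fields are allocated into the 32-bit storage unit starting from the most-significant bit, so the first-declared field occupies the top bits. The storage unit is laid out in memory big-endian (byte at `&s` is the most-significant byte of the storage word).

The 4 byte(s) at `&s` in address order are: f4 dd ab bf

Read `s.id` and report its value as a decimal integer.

-90

[0]=0xf4 [1]=0xdd [2]=0xab [3]=0xbf (big-endian) → word 0xf4ddabbf
type [30+:2] = (word>>30) & 0x3 = 3
id [21+:9] = (word>>21) & 0x1ff = 422  ←
state [17+:4] = (word>>17) & 0xf = 14
addr_hi [10+:7] = (word>>10) & 0x7f = 106
slot [0+:10] = (word>>0) & 0x3ff = 959
id signed 9b, MSB=1: 422 - 512 = -90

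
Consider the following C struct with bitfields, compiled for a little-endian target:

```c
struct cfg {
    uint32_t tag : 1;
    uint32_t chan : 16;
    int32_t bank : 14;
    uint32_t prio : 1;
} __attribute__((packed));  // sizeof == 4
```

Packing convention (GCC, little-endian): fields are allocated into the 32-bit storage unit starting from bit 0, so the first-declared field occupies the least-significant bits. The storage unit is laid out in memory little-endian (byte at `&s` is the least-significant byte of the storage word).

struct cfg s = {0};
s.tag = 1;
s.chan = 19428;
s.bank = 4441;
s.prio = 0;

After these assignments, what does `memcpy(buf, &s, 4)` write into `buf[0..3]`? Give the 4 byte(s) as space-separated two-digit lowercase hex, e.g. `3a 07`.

c9 97 b2 22

tag:1 = 1 → 0x1 << 0 → word 0x00000001
chan:16 = 19428 → 0x4be4 << 1 → word 0x000097c9
bank:14 = 4441 → 0x1159 << 17 → word 0x22b297c9
prio:1 = 0 → 0x0 << 31 → word 0x22b297c9
word = 0x22b297c9 → little-endian bytes:
  [0]=0xc9  [1]=0x97  [2]=0xb2  [3]=0x22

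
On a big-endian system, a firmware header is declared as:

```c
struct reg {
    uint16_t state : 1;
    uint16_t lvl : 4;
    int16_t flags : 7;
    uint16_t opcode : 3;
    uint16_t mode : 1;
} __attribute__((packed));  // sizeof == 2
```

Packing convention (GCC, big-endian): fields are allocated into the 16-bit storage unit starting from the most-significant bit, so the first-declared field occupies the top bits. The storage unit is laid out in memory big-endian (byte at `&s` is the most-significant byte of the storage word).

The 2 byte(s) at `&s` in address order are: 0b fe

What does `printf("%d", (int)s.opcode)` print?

[0]=0x0b [1]=0xfe (big-endian) → word 0x0bfe
state [15+:1] = (word>>15) & 0x1 = 0
lvl [11+:4] = (word>>11) & 0xf = 1
flags [4+:7] = (word>>4) & 0x7f = 63
opcode [1+:3] = (word>>1) & 0x7 = 7  ←
mode [0+:1] = (word>>0) & 0x1 = 0

7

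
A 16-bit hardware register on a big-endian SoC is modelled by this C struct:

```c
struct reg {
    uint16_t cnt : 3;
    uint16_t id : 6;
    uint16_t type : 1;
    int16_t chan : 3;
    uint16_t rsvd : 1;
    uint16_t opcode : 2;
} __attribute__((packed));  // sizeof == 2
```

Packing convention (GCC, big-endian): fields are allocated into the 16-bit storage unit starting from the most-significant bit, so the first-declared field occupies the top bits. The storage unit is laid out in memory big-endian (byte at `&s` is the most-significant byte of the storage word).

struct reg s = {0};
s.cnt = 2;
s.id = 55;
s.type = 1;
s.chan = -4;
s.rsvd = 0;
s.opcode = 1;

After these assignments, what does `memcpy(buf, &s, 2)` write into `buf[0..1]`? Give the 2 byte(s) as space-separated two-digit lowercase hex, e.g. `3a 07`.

5b e1

cnt:3 = 2 → 0x2 << 13 → word 0x4000
id:6 = 55 → 0x37 << 7 → word 0x5b80
type:1 = 1 → 0x1 << 6 → word 0x5bc0
chan:3 = -4 → 0x4 << 3 → word 0x5be0
rsvd:1 = 0 → 0x0 << 2 → word 0x5be0
opcode:2 = 1 → 0x1 << 0 → word 0x5be1
word = 0x5be1 → big-endian bytes:
  [0]=0x5b  [1]=0xe1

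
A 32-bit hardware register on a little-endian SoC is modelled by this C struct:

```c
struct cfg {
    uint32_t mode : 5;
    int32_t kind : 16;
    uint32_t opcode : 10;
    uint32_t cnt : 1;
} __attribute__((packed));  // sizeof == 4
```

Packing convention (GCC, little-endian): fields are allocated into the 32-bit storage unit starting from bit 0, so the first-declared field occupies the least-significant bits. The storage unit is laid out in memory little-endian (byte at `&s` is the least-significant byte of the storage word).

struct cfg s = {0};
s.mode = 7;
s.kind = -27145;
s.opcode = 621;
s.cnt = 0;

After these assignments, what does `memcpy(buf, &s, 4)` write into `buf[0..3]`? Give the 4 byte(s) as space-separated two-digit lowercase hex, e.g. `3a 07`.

mode:5 = 7 → 0x7 << 0 → word 0x00000007
kind:16 = -27145 → 0x95f7 << 5 → word 0x0012bee7
opcode:10 = 621 → 0x26d << 21 → word 0x4db2bee7
cnt:1 = 0 → 0x0 << 31 → word 0x4db2bee7
word = 0x4db2bee7 → little-endian bytes:
  [0]=0xe7  [1]=0xbe  [2]=0xb2  [3]=0x4d

e7 be b2 4d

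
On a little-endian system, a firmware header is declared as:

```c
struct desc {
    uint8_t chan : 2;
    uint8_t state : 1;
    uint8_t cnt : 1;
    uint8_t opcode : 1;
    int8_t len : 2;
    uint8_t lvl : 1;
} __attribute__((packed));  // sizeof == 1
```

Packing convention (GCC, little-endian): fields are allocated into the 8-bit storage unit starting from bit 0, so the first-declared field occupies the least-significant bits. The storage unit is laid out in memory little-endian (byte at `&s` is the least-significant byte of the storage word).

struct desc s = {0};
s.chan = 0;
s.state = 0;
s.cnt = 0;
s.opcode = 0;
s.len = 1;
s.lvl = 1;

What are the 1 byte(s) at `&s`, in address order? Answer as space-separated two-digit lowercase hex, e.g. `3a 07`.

a0

chan (2b) val=0 bits=0x0 at bit 0: 0x00
state (1b) val=0 bits=0x0 at bit 2: 0x00
cnt (1b) val=0 bits=0x0 at bit 3: 0x00
opcode (1b) val=0 bits=0x0 at bit 4: 0x00
len (2b) val=1 bits=0x1 at bit 5: 0x20
lvl (1b) val=1 bits=0x1 at bit 7: 0xa0
word = 0xa0 → little-endian bytes:
  [0]=0xa0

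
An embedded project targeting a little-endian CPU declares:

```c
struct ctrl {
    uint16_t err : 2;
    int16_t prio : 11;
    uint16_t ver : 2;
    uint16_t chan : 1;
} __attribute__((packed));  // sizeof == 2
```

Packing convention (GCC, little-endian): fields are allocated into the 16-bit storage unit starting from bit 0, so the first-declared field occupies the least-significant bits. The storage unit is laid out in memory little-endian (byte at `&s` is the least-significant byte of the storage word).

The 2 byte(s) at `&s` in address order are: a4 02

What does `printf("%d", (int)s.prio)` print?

169

[0]=0xa4 [1]=0x02 (little-endian) → word 0x02a4
err:2 @ bit 0 → (0x02a4>>0)&0x3 = 0x0
prio:11 @ bit 2 → (0x02a4>>2)&0x7ff = 0xa9  ←
ver:2 @ bit 13 → (0x02a4>>13)&0x3 = 0x0
chan:1 @ bit 15 → (0x02a4>>15)&0x1 = 0x0
prio signed 11b, MSB=0: value = 169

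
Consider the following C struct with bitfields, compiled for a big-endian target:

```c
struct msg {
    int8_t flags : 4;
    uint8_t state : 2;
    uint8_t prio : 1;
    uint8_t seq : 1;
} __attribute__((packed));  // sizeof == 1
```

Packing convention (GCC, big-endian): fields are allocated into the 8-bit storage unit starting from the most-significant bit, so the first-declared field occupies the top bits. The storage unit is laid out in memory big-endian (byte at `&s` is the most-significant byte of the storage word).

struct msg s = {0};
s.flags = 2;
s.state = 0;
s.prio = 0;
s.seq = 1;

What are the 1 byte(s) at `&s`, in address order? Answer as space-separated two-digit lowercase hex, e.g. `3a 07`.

flags (4b) val=2 bits=0x2 at bit 4: 0x20
state (2b) val=0 bits=0x0 at bit 2: 0x20
prio (1b) val=0 bits=0x0 at bit 1: 0x20
seq (1b) val=1 bits=0x1 at bit 0: 0x21
word = 0x21 → big-endian bytes:
  [0]=0x21

21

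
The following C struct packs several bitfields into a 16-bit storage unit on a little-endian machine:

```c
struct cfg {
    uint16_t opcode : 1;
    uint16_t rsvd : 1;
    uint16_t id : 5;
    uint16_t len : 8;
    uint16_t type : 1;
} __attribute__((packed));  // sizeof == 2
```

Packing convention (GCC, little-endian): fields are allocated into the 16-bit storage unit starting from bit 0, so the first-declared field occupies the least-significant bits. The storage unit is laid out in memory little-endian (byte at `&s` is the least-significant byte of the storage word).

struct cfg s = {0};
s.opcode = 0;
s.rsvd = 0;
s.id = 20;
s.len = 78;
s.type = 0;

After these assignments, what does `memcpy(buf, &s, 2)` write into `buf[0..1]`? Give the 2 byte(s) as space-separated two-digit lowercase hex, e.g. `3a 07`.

50 27

opcode:1 = 0 → 0x0 << 0 → word 0x0000
rsvd:1 = 0 → 0x0 << 1 → word 0x0000
id:5 = 20 → 0x14 << 2 → word 0x0050
len:8 = 78 → 0x4e << 7 → word 0x2750
type:1 = 0 → 0x0 << 15 → word 0x2750
word = 0x2750 → little-endian bytes:
  [0]=0x50  [1]=0x27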